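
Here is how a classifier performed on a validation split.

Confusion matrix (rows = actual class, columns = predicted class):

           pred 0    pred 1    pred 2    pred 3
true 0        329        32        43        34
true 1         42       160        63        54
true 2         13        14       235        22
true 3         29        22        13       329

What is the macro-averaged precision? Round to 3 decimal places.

0.728

Per-class precision (TP/(TP+FP)):
  0: TP=329, FP=42+13+29=84 → 329/413 = 0.7966
  1: TP=160, FP=32+14+22=68 → 160/228 = 0.7018
  2: TP=235, FP=43+63+13=119 → 235/354 = 0.6638
  3: TP=329, FP=34+54+22=110 → 329/439 = 0.7494
Macro-precision = mean = (0.7966 + 0.7018 + 0.6638 + 0.7494) / 4 = 0.728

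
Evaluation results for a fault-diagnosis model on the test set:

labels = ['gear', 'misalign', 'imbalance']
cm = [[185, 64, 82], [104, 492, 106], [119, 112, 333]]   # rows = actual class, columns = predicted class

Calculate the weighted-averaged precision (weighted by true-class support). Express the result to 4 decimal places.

0.6435

Per-class precision (TP/(TP+FP)):
  gear: TP=185, FP=104+119=223 → 185/408 = 0.45343
  misalign: TP=492, FP=64+112=176 → 492/668 = 0.73653
  imbalance: TP=333, FP=82+106=188 → 333/521 = 0.63916
Weighted-precision = Σ (supportᵢ/N)·precisionᵢ with N=1597: (331/1597)·0.45343 + (702/1597)·0.73653 + (564/1597)·0.63916 = 0.6435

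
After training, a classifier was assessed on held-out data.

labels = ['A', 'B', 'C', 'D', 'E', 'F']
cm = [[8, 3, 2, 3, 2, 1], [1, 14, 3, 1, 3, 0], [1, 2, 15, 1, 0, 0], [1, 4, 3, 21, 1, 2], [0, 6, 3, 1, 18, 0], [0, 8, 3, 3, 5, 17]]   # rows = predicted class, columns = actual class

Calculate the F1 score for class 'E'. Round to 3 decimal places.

0.632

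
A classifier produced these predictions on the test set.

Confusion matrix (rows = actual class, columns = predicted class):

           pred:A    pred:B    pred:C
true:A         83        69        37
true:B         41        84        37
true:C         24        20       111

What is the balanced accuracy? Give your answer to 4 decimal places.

Balanced accuracy = mean of per-class recall.
  A: recall = 83/189 = 0.43915
  B: recall = 84/162 = 0.51852
  C: recall = 111/155 = 0.71613
Mean = (0.43915 + 0.51852 + 0.71613) / 3 = 0.5579

0.5579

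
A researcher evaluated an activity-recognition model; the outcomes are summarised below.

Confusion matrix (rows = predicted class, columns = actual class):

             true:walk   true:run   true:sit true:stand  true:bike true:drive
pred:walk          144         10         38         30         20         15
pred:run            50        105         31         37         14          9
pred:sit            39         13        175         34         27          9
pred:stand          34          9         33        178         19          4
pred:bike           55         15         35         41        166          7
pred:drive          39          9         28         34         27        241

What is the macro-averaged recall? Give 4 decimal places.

0.5870

Per-class recall (TP/(TP+FN)):
  walk: TP=144, FN=50+39+34+55+39=217 → 144/361 = 0.39889
  run: TP=105, FN=10+13+9+15+9=56 → 105/161 = 0.65217
  sit: TP=175, FN=38+31+33+35+28=165 → 175/340 = 0.51471
  stand: TP=178, FN=30+37+34+41+34=176 → 178/354 = 0.50282
  bike: TP=166, FN=20+14+27+19+27=107 → 166/273 = 0.60806
  drive: TP=241, FN=15+9+9+4+7=44 → 241/285 = 0.84561
Macro-recall = mean = (0.39889 + 0.65217 + 0.51471 + 0.50282 + 0.60806 + 0.84561) / 6 = 0.5870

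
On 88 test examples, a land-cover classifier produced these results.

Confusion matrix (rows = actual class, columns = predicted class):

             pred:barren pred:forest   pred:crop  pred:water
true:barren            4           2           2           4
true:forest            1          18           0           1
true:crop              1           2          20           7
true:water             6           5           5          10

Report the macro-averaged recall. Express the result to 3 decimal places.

0.571

Per-class recall (TP/(TP+FN)):
  barren: TP=4, FN=2+2+4=8 → 4/12 = 0.3333
  forest: TP=18, FN=1+0+1=2 → 18/20 = 0.9000
  crop: TP=20, FN=1+2+7=10 → 20/30 = 0.6667
  water: TP=10, FN=6+5+5=16 → 10/26 = 0.3846
Macro-recall = mean = (0.3333 + 0.9000 + 0.6667 + 0.3846) / 4 = 0.571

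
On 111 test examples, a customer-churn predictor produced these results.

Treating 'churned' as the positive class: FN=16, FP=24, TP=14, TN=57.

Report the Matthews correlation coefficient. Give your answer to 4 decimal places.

MCC = (TP·TN − FP·FN) / √((TP+FP)(TP+FN)(TN+FP)(TN+FN))
Numerator = 14·57 − 24·16 = 414
Denominator = √(38·30·81·73) = √6740820 = 2596.3089
MCC = 414 / 2596.3089 = 0.1595

0.1595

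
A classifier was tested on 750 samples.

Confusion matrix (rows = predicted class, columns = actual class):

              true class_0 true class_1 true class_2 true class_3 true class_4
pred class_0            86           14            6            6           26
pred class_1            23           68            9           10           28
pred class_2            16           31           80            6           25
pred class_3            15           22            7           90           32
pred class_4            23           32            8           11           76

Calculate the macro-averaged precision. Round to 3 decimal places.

Per-class precision (TP/(TP+FP)):
  class_0: TP=86, FP=14+6+6+26=52 → 86/138 = 0.6232
  class_1: TP=68, FP=23+9+10+28=70 → 68/138 = 0.4928
  class_2: TP=80, FP=16+31+6+25=78 → 80/158 = 0.5063
  class_3: TP=90, FP=15+22+7+32=76 → 90/166 = 0.5422
  class_4: TP=76, FP=23+32+8+11=74 → 76/150 = 0.5067
Macro-precision = mean = (0.6232 + 0.4928 + 0.5063 + 0.5422 + 0.5067) / 5 = 0.534

0.534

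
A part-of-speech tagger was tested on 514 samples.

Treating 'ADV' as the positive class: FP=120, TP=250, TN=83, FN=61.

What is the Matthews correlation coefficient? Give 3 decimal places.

MCC = (TP·TN − FP·FN) / √((TP+FP)(TP+FN)(TN+FP)(TN+FN))
Numerator = 250·83 − 120·61 = 13430
Denominator = √(370·311·203·144) = √3363726240 = 57997.6400
MCC = 13430 / 57997.6400 = 0.232

0.232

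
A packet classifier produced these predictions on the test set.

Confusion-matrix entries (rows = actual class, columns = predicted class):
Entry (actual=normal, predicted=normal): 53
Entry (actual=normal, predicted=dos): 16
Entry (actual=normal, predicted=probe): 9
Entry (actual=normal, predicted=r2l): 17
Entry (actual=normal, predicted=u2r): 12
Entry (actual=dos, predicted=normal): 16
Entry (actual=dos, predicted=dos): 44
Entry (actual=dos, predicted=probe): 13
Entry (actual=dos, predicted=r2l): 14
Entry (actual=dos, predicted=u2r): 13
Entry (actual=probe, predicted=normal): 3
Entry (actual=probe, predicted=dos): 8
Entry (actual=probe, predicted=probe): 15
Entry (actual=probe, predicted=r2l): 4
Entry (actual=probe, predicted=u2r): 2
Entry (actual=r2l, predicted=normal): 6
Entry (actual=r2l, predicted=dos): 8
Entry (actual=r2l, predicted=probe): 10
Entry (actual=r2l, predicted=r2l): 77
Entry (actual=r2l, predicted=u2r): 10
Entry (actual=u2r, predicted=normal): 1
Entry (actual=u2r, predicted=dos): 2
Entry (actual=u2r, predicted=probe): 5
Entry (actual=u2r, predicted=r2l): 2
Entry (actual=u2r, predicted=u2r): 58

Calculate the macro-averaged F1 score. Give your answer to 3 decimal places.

Per-class F1 score (2·TP/(2·TP+FP+FN)):
  normal: TP=53, FP=16+3+6+1=26, FN=16+9+17+12=54 → 106/186 = 0.5699
  dos: TP=44, FP=16+8+8+2=34, FN=16+13+14+13=56 → 88/178 = 0.4944
  probe: TP=15, FP=9+13+10+5=37, FN=3+8+4+2=17 → 30/84 = 0.3571
  r2l: TP=77, FP=17+14+4+2=37, FN=6+8+10+10=34 → 154/225 = 0.6844
  u2r: TP=58, FP=12+13+2+10=37, FN=1+2+5+2=10 → 116/163 = 0.7117
Macro-F1 score = mean = (0.5699 + 0.4944 + 0.3571 + 0.6844 + 0.7117) / 5 = 0.564

0.564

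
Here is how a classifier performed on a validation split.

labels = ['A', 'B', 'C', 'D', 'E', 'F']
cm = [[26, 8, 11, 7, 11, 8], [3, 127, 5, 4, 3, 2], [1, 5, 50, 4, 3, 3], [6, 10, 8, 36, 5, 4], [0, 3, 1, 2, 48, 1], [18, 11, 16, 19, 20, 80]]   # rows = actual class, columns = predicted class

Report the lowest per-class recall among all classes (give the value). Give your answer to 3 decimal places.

0.366

Per-class recall (TP/(TP+FN)):
  A: TP=26, FN=8+11+7+11+8=45 → 26/71 = 0.3662
  B: TP=127, FN=3+5+4+3+2=17 → 127/144 = 0.8819
  C: TP=50, FN=1+5+4+3+3=16 → 50/66 = 0.7576
  D: TP=36, FN=6+10+8+5+4=33 → 36/69 = 0.5217
  E: TP=48, FN=0+3+1+2+1=7 → 48/55 = 0.8727
  F: TP=80, FN=18+11+16+19+20=84 → 80/164 = 0.4878
Lowest is class 'A' with recall = 0.366.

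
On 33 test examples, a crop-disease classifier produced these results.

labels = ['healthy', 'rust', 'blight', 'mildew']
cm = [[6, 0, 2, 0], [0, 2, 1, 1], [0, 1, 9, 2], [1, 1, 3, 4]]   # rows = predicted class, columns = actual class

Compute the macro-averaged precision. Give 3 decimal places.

0.611

Per-class precision (TP/(TP+FP)):
  healthy: TP=6, FP=0+2+0=2 → 6/8 = 0.7500
  rust: TP=2, FP=0+1+1=2 → 2/4 = 0.5000
  blight: TP=9, FP=0+1+2=3 → 9/12 = 0.7500
  mildew: TP=4, FP=1+1+3=5 → 4/9 = 0.4444
Macro-precision = mean = (0.7500 + 0.5000 + 0.7500 + 0.4444) / 4 = 0.611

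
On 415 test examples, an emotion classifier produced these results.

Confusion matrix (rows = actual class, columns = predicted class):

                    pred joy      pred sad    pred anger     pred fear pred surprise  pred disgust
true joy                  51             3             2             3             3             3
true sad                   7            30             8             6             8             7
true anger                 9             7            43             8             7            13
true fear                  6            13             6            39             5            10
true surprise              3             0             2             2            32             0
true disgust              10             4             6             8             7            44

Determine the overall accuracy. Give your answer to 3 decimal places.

0.576

Accuracy = trace / total = (51+30+43+39+32+44=239) / 415 = 239/415 = 0.576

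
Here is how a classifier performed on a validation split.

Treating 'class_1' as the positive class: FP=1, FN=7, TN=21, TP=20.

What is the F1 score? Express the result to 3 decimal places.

Precision = TP/(TP+FP) = 20/21 = 0.9524
Recall = TP/(TP+FN) = 20/27 = 0.7407
F1 = 2·TP/(2·TP+FP+FN) = 40/48 = 0.833

0.833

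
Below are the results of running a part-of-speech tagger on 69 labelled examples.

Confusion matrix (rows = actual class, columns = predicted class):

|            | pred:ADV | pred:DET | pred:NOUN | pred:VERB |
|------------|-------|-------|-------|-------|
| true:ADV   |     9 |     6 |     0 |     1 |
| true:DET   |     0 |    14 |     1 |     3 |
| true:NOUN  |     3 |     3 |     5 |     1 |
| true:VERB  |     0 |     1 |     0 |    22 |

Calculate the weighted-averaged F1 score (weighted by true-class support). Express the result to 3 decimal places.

0.713

Per-class F1 score (2·TP/(2·TP+FP+FN)):
  ADV: TP=9, FP=0+3+0=3, FN=6+0+1=7 → 18/28 = 0.6429
  DET: TP=14, FP=6+3+1=10, FN=0+1+3=4 → 28/42 = 0.6667
  NOUN: TP=5, FP=0+1+0=1, FN=3+3+1=7 → 10/18 = 0.5556
  VERB: TP=22, FP=1+3+1=5, FN=0+1+0=1 → 44/50 = 0.8800
Weighted-F1 score = Σ (supportᵢ/N)·F1 scoreᵢ with N=69: (16/69)·0.6429 + (18/69)·0.6667 + (12/69)·0.5556 + (23/69)·0.8800 = 0.713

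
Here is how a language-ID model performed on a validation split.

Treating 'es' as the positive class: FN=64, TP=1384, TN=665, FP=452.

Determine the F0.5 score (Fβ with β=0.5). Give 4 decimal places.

0.7871

Fβ = (1+β²)·TP / ((1+β²)·TP + β²·FN + FP), with β²=1/4
= 1.25·1384 / (1.25·1384 + 0.25·64 + 452) = 0.7871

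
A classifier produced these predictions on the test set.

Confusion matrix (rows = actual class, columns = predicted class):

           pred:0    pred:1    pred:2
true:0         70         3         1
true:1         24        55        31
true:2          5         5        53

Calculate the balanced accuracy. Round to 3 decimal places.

Balanced accuracy = mean of per-class recall.
  0: recall = 70/74 = 0.9459
  1: recall = 55/110 = 0.5000
  2: recall = 53/63 = 0.8413
Mean = (0.9459 + 0.5000 + 0.8413) / 3 = 0.762

0.762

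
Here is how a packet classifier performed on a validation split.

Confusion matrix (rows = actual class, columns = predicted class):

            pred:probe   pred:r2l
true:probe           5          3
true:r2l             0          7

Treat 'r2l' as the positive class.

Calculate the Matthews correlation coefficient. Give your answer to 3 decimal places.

MCC = (TP·TN − FP·FN) / √((TP+FP)(TP+FN)(TN+FP)(TN+FN))
Numerator = 7·5 − 3·0 = 35
Denominator = √(10·7·8·5) = √2800 = 52.9150
MCC = 35 / 52.9150 = 0.661

0.661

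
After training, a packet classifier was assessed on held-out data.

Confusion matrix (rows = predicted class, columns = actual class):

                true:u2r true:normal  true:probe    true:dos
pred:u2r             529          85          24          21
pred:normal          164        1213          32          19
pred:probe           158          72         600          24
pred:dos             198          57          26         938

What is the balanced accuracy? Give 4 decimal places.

Balanced accuracy = mean of per-class recall.
  u2r: recall = 529/1049 = 0.50429
  normal: recall = 1213/1427 = 0.85004
  probe: recall = 600/682 = 0.87977
  dos: recall = 938/1002 = 0.93613
Mean = (0.50429 + 0.85004 + 0.87977 + 0.93613) / 4 = 0.7926

0.7926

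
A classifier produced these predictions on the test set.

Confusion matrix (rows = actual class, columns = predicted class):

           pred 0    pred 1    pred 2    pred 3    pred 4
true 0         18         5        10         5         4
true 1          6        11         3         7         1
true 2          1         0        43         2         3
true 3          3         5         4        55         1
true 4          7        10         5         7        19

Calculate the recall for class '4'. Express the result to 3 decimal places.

0.396

One-vs-rest for '4': TP = diagonal; FP = other classes predicted '4'; FN = '4' predicted as other.
recall = TP/(TP+FN).
4: TP=19, FN=7+10+5+7=29 → 19/48 = 0.3958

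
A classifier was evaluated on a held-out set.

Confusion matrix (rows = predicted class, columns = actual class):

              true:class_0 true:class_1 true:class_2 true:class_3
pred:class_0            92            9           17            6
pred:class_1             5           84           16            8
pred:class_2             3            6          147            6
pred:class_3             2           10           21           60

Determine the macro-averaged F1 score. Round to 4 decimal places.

Per-class F1 score (2·TP/(2·TP+FP+FN)):
  class_0: TP=92, FP=9+17+6=32, FN=5+3+2=10 → 184/226 = 0.81416
  class_1: TP=84, FP=5+16+8=29, FN=9+6+10=25 → 168/222 = 0.75676
  class_2: TP=147, FP=3+6+6=15, FN=17+16+21=54 → 294/363 = 0.80992
  class_3: TP=60, FP=2+10+21=33, FN=6+8+6=20 → 120/173 = 0.69364
Macro-F1 score = mean = (0.81416 + 0.75676 + 0.80992 + 0.69364) / 4 = 0.7686

0.7686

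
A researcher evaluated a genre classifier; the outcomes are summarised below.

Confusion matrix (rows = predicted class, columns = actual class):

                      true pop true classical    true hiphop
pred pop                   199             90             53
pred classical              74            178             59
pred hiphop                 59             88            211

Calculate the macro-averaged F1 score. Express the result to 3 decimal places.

Per-class F1 score (2·TP/(2·TP+FP+FN)):
  pop: TP=199, FP=90+53=143, FN=74+59=133 → 398/674 = 0.5905
  classical: TP=178, FP=74+59=133, FN=90+88=178 → 356/667 = 0.5337
  hiphop: TP=211, FP=59+88=147, FN=53+59=112 → 422/681 = 0.6197
Macro-F1 score = mean = (0.5905 + 0.5337 + 0.6197) / 3 = 0.581

0.581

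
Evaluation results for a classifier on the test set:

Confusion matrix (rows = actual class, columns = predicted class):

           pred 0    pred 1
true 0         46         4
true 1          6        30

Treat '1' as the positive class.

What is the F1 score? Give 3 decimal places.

Precision = TP/(TP+FP) = 30/34 = 0.8824
Recall = TP/(TP+FN) = 30/36 = 0.8333
F1 = 2·TP/(2·TP+FP+FN) = 60/70 = 0.857

0.857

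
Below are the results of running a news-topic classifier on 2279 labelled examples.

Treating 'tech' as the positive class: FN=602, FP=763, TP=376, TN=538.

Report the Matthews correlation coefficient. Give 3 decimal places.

MCC = (TP·TN − FP·FN) / √((TP+FP)(TP+FN)(TN+FP)(TN+FN))
Numerator = 376·538 − 763·602 = -257038
Denominator = √(1139·978·1301·1140) = √1652131937880 = 1285352.8457
MCC = -257038 / 1285352.8457 = -0.200

-0.200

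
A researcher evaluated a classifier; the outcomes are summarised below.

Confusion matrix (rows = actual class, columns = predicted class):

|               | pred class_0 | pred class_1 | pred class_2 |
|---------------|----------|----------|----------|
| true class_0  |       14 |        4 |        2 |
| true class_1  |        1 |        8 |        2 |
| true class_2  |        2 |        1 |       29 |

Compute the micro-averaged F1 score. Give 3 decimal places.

Micro-averaging pools counts across classes: ΣTP=51, ΣFP=12, ΣFN=12.
Micro-F1 score = 2·TP/(2·TP+FP+FN) on pooled counts = 0.810 (equals overall accuracy in single-label multiclass).

0.810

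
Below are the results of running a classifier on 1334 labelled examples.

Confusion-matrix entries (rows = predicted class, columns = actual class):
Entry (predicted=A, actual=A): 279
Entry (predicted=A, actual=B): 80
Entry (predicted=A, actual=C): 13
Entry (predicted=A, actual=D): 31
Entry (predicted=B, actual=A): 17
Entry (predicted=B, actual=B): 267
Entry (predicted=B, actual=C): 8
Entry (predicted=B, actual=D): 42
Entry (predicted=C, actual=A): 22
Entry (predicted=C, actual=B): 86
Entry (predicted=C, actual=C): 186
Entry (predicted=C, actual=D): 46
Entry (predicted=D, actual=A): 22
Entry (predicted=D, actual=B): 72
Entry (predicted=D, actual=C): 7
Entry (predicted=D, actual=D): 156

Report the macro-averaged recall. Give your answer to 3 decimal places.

0.696

Per-class recall (TP/(TP+FN)):
  A: TP=279, FN=17+22+22=61 → 279/340 = 0.8206
  B: TP=267, FN=80+86+72=238 → 267/505 = 0.5287
  C: TP=186, FN=13+8+7=28 → 186/214 = 0.8692
  D: TP=156, FN=31+42+46=119 → 156/275 = 0.5673
Macro-recall = mean = (0.8206 + 0.5287 + 0.8692 + 0.5673) / 4 = 0.696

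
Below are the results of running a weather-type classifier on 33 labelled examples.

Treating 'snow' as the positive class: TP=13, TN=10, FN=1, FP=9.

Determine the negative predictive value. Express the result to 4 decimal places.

NPV = TN/(TN+FN) = 10/(10+1) = 0.9091

0.9091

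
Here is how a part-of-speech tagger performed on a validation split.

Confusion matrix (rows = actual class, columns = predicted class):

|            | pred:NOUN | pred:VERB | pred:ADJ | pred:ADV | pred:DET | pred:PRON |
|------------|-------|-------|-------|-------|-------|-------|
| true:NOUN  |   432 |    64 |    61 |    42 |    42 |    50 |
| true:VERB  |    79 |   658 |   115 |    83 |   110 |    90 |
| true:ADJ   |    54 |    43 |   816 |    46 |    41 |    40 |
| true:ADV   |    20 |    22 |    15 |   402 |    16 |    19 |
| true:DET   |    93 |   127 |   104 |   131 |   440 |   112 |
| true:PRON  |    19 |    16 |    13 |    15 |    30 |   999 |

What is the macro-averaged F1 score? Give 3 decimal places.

Per-class F1 score (2·TP/(2·TP+FP+FN)):
  NOUN: TP=432, FP=79+54+20+93+19=265, FN=64+61+42+42+50=259 → 864/1388 = 0.6225
  VERB: TP=658, FP=64+43+22+127+16=272, FN=79+115+83+110+90=477 → 1316/2065 = 0.6373
  ADJ: TP=816, FP=61+115+15+104+13=308, FN=54+43+46+41+40=224 → 1632/2164 = 0.7542
  ADV: TP=402, FP=42+83+46+131+15=317, FN=20+22+15+16+19=92 → 804/1213 = 0.6628
  DET: TP=440, FP=42+110+41+16+30=239, FN=93+127+104+131+112=567 → 880/1686 = 0.5219
  PRON: TP=999, FP=50+90+40+19+112=311, FN=19+16+13+15+30=93 → 1998/2402 = 0.8318
Macro-F1 score = mean = (0.6225 + 0.6373 + 0.7542 + 0.6628 + 0.5219 + 0.8318) / 6 = 0.672

0.672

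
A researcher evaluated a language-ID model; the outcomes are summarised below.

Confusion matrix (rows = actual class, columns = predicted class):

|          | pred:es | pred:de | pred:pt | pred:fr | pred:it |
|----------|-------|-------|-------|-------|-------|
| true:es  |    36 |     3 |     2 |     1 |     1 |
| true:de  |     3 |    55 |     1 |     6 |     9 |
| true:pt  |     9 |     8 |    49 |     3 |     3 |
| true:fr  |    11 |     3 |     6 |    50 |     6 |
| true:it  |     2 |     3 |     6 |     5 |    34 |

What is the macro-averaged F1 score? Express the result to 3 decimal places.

0.707

Per-class F1 score (2·TP/(2·TP+FP+FN)):
  es: TP=36, FP=3+9+11+2=25, FN=3+2+1+1=7 → 72/104 = 0.6923
  de: TP=55, FP=3+8+3+3=17, FN=3+1+6+9=19 → 110/146 = 0.7534
  pt: TP=49, FP=2+1+6+6=15, FN=9+8+3+3=23 → 98/136 = 0.7206
  fr: TP=50, FP=1+6+3+5=15, FN=11+3+6+6=26 → 100/141 = 0.7092
  it: TP=34, FP=1+9+3+6=19, FN=2+3+6+5=16 → 68/103 = 0.6602
Macro-F1 score = mean = (0.6923 + 0.7534 + 0.7206 + 0.7092 + 0.6602) / 5 = 0.707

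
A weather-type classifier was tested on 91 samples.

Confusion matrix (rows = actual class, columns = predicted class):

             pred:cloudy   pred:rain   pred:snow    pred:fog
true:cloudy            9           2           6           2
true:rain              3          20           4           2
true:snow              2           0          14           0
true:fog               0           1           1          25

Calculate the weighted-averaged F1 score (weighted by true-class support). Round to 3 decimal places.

0.744

Per-class F1 score (2·TP/(2·TP+FP+FN)):
  cloudy: TP=9, FP=3+2+0=5, FN=2+6+2=10 → 18/33 = 0.5455
  rain: TP=20, FP=2+0+1=3, FN=3+4+2=9 → 40/52 = 0.7692
  snow: TP=14, FP=6+4+1=11, FN=2+0+0=2 → 28/41 = 0.6829
  fog: TP=25, FP=2+2+0=4, FN=0+1+1=2 → 50/56 = 0.8929
Weighted-F1 score = Σ (supportᵢ/N)·F1 scoreᵢ with N=91: (19/91)·0.5455 + (29/91)·0.7692 + (16/91)·0.6829 + (27/91)·0.8929 = 0.744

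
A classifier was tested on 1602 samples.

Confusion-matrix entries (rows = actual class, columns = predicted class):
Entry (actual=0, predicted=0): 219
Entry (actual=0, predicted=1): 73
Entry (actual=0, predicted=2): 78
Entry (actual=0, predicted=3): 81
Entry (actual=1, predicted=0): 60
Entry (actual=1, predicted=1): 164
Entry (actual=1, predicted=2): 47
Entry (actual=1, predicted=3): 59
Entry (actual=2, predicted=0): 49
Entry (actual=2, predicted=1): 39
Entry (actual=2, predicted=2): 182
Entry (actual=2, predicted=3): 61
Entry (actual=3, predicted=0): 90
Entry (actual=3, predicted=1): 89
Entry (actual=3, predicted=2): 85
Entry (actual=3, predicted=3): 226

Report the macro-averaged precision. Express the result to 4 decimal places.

0.4917

Per-class precision (TP/(TP+FP)):
  0: TP=219, FP=60+49+90=199 → 219/418 = 0.52392
  1: TP=164, FP=73+39+89=201 → 164/365 = 0.44932
  2: TP=182, FP=78+47+85=210 → 182/392 = 0.46429
  3: TP=226, FP=81+59+61=201 → 226/427 = 0.52927
Macro-precision = mean = (0.52392 + 0.44932 + 0.46429 + 0.52927) / 4 = 0.4917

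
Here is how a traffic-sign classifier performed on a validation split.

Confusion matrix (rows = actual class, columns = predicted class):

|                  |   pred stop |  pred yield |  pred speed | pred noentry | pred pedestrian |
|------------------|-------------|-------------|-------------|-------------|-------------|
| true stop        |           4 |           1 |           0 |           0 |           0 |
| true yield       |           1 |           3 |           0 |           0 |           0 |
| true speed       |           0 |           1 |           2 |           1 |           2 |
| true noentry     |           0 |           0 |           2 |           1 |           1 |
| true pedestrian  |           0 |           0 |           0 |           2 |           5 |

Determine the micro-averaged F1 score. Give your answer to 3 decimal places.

Micro-averaging pools counts across classes: ΣTP=15, ΣFP=11, ΣFN=11.
Micro-F1 score = 2·TP/(2·TP+FP+FN) on pooled counts = 0.577 (equals overall accuracy in single-label multiclass).

0.577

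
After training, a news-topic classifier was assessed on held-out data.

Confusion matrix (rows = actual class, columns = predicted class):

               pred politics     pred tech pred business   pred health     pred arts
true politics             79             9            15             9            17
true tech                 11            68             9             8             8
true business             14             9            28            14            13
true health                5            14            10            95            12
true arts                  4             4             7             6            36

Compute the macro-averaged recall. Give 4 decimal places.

0.5911

Per-class recall (TP/(TP+FN)):
  politics: TP=79, FN=9+15+9+17=50 → 79/129 = 0.61240
  tech: TP=68, FN=11+9+8+8=36 → 68/104 = 0.65385
  business: TP=28, FN=14+9+14+13=50 → 28/78 = 0.35897
  health: TP=95, FN=5+14+10+12=41 → 95/136 = 0.69853
  arts: TP=36, FN=4+4+7+6=21 → 36/57 = 0.63158
Macro-recall = mean = (0.61240 + 0.65385 + 0.35897 + 0.69853 + 0.63158) / 5 = 0.5911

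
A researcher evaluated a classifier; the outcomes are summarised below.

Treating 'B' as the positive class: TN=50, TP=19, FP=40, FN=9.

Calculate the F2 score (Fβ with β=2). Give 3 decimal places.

Fβ = (1+β²)·TP / ((1+β²)·TP + β²·FN + FP), with β²=4
= 5·19 / (5·19 + 4·9 + 40) = 0.556

0.556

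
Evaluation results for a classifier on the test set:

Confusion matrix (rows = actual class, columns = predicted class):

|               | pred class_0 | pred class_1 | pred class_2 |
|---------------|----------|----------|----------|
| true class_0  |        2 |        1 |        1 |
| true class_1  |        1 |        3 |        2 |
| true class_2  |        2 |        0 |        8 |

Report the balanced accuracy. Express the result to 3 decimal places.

0.600

Balanced accuracy = mean of per-class recall.
  class_0: recall = 2/4 = 0.5000
  class_1: recall = 3/6 = 0.5000
  class_2: recall = 8/10 = 0.8000
Mean = (0.5000 + 0.5000 + 0.8000) / 3 = 0.600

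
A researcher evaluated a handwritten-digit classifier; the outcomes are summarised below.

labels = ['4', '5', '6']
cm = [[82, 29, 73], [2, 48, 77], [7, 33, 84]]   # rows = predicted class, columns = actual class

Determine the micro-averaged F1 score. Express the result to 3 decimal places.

Micro-averaging pools counts across classes: ΣTP=214, ΣFP=221, ΣFN=221.
Micro-F1 score = 2·TP/(2·TP+FP+FN) on pooled counts = 0.492 (equals overall accuracy in single-label multiclass).

0.492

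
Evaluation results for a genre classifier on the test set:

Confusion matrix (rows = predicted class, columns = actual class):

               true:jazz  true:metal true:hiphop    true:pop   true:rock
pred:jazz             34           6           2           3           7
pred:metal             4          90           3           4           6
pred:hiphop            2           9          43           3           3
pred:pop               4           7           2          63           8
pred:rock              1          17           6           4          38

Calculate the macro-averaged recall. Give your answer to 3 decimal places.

Per-class recall (TP/(TP+FN)):
  jazz: TP=34, FN=4+2+4+1=11 → 34/45 = 0.7556
  metal: TP=90, FN=6+9+7+17=39 → 90/129 = 0.6977
  hiphop: TP=43, FN=2+3+2+6=13 → 43/56 = 0.7679
  pop: TP=63, FN=3+4+3+4=14 → 63/77 = 0.8182
  rock: TP=38, FN=7+6+3+8=24 → 38/62 = 0.6129
Macro-recall = mean = (0.7556 + 0.6977 + 0.7679 + 0.8182 + 0.6129) / 5 = 0.730

0.730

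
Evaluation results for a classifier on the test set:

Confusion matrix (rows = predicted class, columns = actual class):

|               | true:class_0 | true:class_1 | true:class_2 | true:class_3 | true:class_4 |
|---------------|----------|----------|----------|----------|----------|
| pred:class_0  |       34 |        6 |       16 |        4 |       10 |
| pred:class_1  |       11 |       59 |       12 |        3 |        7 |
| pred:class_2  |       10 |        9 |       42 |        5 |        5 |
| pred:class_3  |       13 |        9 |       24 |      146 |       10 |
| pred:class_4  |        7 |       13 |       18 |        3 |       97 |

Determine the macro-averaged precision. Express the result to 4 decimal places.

0.6288

Per-class precision (TP/(TP+FP)):
  class_0: TP=34, FP=6+16+4+10=36 → 34/70 = 0.48571
  class_1: TP=59, FP=11+12+3+7=33 → 59/92 = 0.64130
  class_2: TP=42, FP=10+9+5+5=29 → 42/71 = 0.59155
  class_3: TP=146, FP=13+9+24+10=56 → 146/202 = 0.72277
  class_4: TP=97, FP=7+13+18+3=41 → 97/138 = 0.70290
Macro-precision = mean = (0.48571 + 0.64130 + 0.59155 + 0.72277 + 0.70290) / 5 = 0.6288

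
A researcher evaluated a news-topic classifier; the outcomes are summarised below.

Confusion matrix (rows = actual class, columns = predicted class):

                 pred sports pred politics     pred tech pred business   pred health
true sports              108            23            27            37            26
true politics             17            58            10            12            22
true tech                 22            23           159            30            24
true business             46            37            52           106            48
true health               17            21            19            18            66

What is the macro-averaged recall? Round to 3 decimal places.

Per-class recall (TP/(TP+FN)):
  sports: TP=108, FN=23+27+37+26=113 → 108/221 = 0.4887
  politics: TP=58, FN=17+10+12+22=61 → 58/119 = 0.4874
  tech: TP=159, FN=22+23+30+24=99 → 159/258 = 0.6163
  business: TP=106, FN=46+37+52+48=183 → 106/289 = 0.3668
  health: TP=66, FN=17+21+19+18=75 → 66/141 = 0.4681
Macro-recall = mean = (0.4887 + 0.4874 + 0.6163 + 0.3668 + 0.4681) / 5 = 0.485

0.485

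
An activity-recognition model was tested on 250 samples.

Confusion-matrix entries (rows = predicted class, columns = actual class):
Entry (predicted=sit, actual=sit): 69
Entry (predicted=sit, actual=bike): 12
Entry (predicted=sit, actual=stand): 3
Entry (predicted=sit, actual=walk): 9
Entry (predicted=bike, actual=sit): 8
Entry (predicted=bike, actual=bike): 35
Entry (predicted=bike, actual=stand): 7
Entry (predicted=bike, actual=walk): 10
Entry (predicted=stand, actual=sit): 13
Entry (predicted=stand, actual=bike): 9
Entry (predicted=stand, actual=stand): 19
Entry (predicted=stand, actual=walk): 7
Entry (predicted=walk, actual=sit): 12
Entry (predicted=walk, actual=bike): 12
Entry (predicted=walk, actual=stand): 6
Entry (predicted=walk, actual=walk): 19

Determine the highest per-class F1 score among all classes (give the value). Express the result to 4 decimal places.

Per-class F1 score (2·TP/(2·TP+FP+FN)):
  sit: TP=69, FP=12+3+9=24, FN=8+13+12=33 → 138/195 = 0.70769
  bike: TP=35, FP=8+7+10=25, FN=12+9+12=33 → 70/128 = 0.54688
  stand: TP=19, FP=13+9+7=29, FN=3+7+6=16 → 38/83 = 0.45783
  walk: TP=19, FP=12+12+6=30, FN=9+10+7=26 → 38/94 = 0.40426
Highest is class 'sit' with F1 score = 0.7077.

0.7077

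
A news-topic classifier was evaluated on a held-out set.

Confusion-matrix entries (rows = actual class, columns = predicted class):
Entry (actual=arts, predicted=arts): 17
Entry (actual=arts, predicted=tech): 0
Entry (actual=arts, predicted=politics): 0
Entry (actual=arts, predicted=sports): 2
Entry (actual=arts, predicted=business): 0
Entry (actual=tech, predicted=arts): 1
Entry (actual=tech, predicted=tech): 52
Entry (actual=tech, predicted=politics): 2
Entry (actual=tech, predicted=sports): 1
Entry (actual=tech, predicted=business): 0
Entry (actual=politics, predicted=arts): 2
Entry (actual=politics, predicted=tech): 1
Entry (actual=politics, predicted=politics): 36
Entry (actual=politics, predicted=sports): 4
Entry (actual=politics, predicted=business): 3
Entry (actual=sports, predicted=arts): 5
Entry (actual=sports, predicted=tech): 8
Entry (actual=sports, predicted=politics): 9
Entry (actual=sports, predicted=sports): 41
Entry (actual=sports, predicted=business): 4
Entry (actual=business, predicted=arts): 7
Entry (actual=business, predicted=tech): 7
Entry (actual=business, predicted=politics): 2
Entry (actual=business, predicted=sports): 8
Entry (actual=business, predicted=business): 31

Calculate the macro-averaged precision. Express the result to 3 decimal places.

0.716

Per-class precision (TP/(TP+FP)):
  arts: TP=17, FP=1+2+5+7=15 → 17/32 = 0.5313
  tech: TP=52, FP=0+1+8+7=16 → 52/68 = 0.7647
  politics: TP=36, FP=0+2+9+2=13 → 36/49 = 0.7347
  sports: TP=41, FP=2+1+4+8=15 → 41/56 = 0.7321
  business: TP=31, FP=0+0+3+4=7 → 31/38 = 0.8158
Macro-precision = mean = (0.5313 + 0.7647 + 0.7347 + 0.7321 + 0.8158) / 5 = 0.716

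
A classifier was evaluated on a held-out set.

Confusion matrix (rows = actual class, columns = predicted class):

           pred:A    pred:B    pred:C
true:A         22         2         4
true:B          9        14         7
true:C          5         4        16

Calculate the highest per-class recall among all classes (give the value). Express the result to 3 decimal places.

Per-class recall (TP/(TP+FN)):
  A: TP=22, FN=2+4=6 → 22/28 = 0.7857
  B: TP=14, FN=9+7=16 → 14/30 = 0.4667
  C: TP=16, FN=5+4=9 → 16/25 = 0.6400
Highest is class 'A' with recall = 0.786.

0.786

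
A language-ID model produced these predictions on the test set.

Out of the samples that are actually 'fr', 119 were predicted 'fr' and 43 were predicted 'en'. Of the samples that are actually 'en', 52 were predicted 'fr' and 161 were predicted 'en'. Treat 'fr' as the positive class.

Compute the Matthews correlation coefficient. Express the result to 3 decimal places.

MCC = (TP·TN − FP·FN) / √((TP+FP)(TP+FN)(TN+FP)(TN+FN))
Numerator = 119·161 − 52·43 = 16923
Denominator = √(171·162·213·204) = √1203707304 = 34694.4852
MCC = 16923 / 34694.4852 = 0.488

0.488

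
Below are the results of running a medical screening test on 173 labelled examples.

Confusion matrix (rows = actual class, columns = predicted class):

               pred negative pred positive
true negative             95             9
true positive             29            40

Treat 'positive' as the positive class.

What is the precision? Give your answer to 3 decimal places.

0.816

Precision = TP/(TP+FP) = 40/(40+9) = 40/49 = 0.816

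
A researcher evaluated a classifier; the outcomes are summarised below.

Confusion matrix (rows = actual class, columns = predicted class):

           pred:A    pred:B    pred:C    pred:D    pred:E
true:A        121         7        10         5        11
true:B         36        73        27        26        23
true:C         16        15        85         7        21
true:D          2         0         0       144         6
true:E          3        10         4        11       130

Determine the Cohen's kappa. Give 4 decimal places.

Observed agreement pₒ = trace/N = 553/793 = 0.69735
Expected agreement pₑ = Σ (rowᵢ·colᵢ)/N² = (154·178 + 185·105 + 144·126 + 152·193 + 158·191)/793² = 0.19797
κ = (pₒ − pₑ)/(1 − pₑ) = (0.69735 − 0.19797)/(1 − 0.19797) = 0.6226

0.6226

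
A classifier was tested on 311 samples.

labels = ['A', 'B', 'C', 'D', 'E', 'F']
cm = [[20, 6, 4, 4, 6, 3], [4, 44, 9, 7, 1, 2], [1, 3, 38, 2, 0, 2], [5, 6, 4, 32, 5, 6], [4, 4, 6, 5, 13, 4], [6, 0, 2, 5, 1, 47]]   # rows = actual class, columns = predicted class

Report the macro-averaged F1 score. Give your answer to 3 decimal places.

Per-class F1 score (2·TP/(2·TP+FP+FN)):
  A: TP=20, FP=4+1+5+4+6=20, FN=6+4+4+6+3=23 → 40/83 = 0.4819
  B: TP=44, FP=6+3+6+4+0=19, FN=4+9+7+1+2=23 → 88/130 = 0.6769
  C: TP=38, FP=4+9+4+6+2=25, FN=1+3+2+0+2=8 → 76/109 = 0.6972
  D: TP=32, FP=4+7+2+5+5=23, FN=5+6+4+5+6=26 → 64/113 = 0.5664
  E: TP=13, FP=6+1+0+5+1=13, FN=4+4+6+5+4=23 → 26/62 = 0.4194
  F: TP=47, FP=3+2+2+6+4=17, FN=6+0+2+5+1=14 → 94/125 = 0.7520
Macro-F1 score = mean = (0.4819 + 0.6769 + 0.6972 + 0.5664 + 0.4194 + 0.7520) / 6 = 0.599

0.599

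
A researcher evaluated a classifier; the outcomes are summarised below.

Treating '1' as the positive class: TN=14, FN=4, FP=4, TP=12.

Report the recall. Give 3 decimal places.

Recall = TP/(TP+FN) = 12/(12+4) = 12/16 = 0.750

0.750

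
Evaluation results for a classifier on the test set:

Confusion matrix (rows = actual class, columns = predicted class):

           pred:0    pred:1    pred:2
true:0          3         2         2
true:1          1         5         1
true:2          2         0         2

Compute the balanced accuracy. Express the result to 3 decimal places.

Balanced accuracy = mean of per-class recall.
  0: recall = 3/7 = 0.4286
  1: recall = 5/7 = 0.7143
  2: recall = 2/4 = 0.5000
Mean = (0.4286 + 0.7143 + 0.5000) / 3 = 0.548

0.548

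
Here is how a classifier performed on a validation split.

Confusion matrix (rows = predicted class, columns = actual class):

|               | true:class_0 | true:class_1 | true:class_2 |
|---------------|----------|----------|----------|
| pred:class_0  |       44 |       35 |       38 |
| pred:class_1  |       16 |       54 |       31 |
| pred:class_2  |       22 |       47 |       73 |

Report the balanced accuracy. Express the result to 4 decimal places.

Balanced accuracy = mean of per-class recall.
  class_0: recall = 44/82 = 0.53659
  class_1: recall = 54/136 = 0.39706
  class_2: recall = 73/142 = 0.51408
Mean = (0.53659 + 0.39706 + 0.51408) / 3 = 0.4826

0.4826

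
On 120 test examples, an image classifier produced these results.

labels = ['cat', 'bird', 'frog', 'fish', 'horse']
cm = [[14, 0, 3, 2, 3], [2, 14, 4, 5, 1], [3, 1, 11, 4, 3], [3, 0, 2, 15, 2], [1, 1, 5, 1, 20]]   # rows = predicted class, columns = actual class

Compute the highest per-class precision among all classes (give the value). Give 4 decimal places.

Per-class precision (TP/(TP+FP)):
  cat: TP=14, FP=0+3+2+3=8 → 14/22 = 0.63636
  bird: TP=14, FP=2+4+5+1=12 → 14/26 = 0.53846
  frog: TP=11, FP=3+1+4+3=11 → 11/22 = 0.50000
  fish: TP=15, FP=3+0+2+2=7 → 15/22 = 0.68182
  horse: TP=20, FP=1+1+5+1=8 → 20/28 = 0.71429
Highest is class 'horse' with precision = 0.7143.

0.7143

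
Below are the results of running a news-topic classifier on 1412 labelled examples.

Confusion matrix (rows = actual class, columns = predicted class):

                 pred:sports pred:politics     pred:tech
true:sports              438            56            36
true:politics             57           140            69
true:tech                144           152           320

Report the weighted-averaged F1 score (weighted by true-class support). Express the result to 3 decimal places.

0.635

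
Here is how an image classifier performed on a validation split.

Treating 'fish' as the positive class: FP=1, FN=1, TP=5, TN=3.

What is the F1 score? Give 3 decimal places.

Precision = TP/(TP+FP) = 5/6 = 0.8333
Recall = TP/(TP+FN) = 5/6 = 0.8333
F1 = 2·TP/(2·TP+FP+FN) = 10/12 = 0.833

0.833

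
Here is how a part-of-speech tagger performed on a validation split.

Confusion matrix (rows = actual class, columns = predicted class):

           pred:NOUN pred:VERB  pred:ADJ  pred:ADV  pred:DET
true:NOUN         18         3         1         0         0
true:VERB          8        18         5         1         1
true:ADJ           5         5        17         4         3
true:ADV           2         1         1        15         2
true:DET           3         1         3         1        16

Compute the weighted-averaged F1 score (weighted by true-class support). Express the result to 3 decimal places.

0.625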